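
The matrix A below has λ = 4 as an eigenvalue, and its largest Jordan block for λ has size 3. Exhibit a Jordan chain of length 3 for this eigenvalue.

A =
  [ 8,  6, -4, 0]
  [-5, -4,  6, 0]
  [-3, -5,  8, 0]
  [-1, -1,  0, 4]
A Jordan chain for λ = 4 of length 3:
v_1 = (-2, 2, 1, 1)ᵀ
v_2 = (4, -5, -3, -1)ᵀ
v_3 = (1, 0, 0, 0)ᵀ

Let N = A − (4)·I. We want v_3 with N^3 v_3 = 0 but N^2 v_3 ≠ 0; then v_{j-1} := N · v_j for j = 3, …, 2.

Pick v_3 = (1, 0, 0, 0)ᵀ.
Then v_2 = N · v_3 = (4, -5, -3, -1)ᵀ.
Then v_1 = N · v_2 = (-2, 2, 1, 1)ᵀ.

Sanity check: (A − (4)·I) v_1 = (0, 0, 0, 0)ᵀ = 0. ✓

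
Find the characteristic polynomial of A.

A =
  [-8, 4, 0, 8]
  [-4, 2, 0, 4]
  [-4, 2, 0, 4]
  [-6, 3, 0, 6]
x^4

Expanding det(x·I − A) (e.g. by cofactor expansion or by noting that A is similar to its Jordan form J, which has the same characteristic polynomial as A) gives
  χ_A(x) = x^4
which factors as x^4. The eigenvalues (with algebraic multiplicities) are λ = 0 with multiplicity 4.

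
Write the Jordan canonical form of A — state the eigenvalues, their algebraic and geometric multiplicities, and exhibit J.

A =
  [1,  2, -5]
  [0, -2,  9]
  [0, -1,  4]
J_3(1)

The characteristic polynomial is
  det(x·I − A) = x^3 - 3*x^2 + 3*x - 1 = (x - 1)^3

Eigenvalues and multiplicities (the geometric multiplicity of λ is n − rank(A − λI), which equals the number of Jordan blocks for λ):
  λ = 1: algebraic multiplicity = 3, geometric multiplicity = 1

Determining the block sizes for each eigenvalue:
  λ = 1: one block (gm = 1), so the single block has size am = 3 → block sizes [3]

Assembling the blocks gives a Jordan form
J =
  [1, 1, 0]
  [0, 1, 1]
  [0, 0, 1]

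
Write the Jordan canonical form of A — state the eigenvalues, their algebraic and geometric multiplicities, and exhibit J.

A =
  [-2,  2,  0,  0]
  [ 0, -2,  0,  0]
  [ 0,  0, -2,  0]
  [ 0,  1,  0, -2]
J_2(-2) ⊕ J_1(-2) ⊕ J_1(-2)

The characteristic polynomial is
  det(x·I − A) = x^4 + 8*x^3 + 24*x^2 + 32*x + 16 = (x + 2)^4

Eigenvalues and multiplicities (the geometric multiplicity of λ is n − rank(A − λI), which equals the number of Jordan blocks for λ):
  λ = -2: algebraic multiplicity = 4, geometric multiplicity = 3

Determining the block sizes for each eigenvalue:
  λ = -2: 3 blocks summing to 4 forces exactly one block of size 2 and the rest size 1 → block sizes [2, 1, 1]

Assembling the blocks gives a Jordan form
J =
  [-2,  1,  0,  0]
  [ 0, -2,  0,  0]
  [ 0,  0, -2,  0]
  [ 0,  0,  0, -2]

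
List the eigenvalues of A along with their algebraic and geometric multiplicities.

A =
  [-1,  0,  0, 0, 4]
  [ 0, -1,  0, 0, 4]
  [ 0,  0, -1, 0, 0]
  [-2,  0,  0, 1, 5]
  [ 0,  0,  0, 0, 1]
λ = -1: alg = 3, geom = 3; λ = 1: alg = 2, geom = 1

Step 1 — factor the characteristic polynomial to read off the algebraic multiplicities:
  χ_A(x) = (x - 1)^2*(x + 1)^3

Step 2 — compute geometric multiplicities via the rank-nullity identity g(λ) = n − rank(A − λI):
  rank(A − (-1)·I) = 2, so dim ker(A − (-1)·I) = n − 2 = 3
  rank(A − (1)·I) = 4, so dim ker(A − (1)·I) = n − 4 = 1

Summary:
  λ = -1: algebraic multiplicity = 3, geometric multiplicity = 3
  λ = 1: algebraic multiplicity = 2, geometric multiplicity = 1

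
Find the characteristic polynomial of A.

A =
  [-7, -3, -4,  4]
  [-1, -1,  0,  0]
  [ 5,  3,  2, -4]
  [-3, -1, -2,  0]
x^4 + 6*x^3 + 12*x^2 + 8*x

Expanding det(x·I − A) (e.g. by cofactor expansion or by noting that A is similar to its Jordan form J, which has the same characteristic polynomial as A) gives
  χ_A(x) = x^4 + 6*x^3 + 12*x^2 + 8*x
which factors as x*(x + 2)^3. The eigenvalues (with algebraic multiplicities) are λ = -2 with multiplicity 3, λ = 0 with multiplicity 1.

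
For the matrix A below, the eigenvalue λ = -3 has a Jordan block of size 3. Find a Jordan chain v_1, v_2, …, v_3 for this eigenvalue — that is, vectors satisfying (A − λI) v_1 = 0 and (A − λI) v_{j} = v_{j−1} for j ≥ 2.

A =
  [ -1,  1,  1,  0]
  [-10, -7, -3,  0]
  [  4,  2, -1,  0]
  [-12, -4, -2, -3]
A Jordan chain for λ = -3 of length 3:
v_1 = (-2, 8, -4, 8)ᵀ
v_2 = (2, -10, 4, -12)ᵀ
v_3 = (1, 0, 0, 0)ᵀ

Let N = A − (-3)·I. We want v_3 with N^3 v_3 = 0 but N^2 v_3 ≠ 0; then v_{j-1} := N · v_j for j = 3, …, 2.

Pick v_3 = (1, 0, 0, 0)ᵀ.
Then v_2 = N · v_3 = (2, -10, 4, -12)ᵀ.
Then v_1 = N · v_2 = (-2, 8, -4, 8)ᵀ.

Sanity check: (A − (-3)·I) v_1 = (0, 0, 0, 0)ᵀ = 0. ✓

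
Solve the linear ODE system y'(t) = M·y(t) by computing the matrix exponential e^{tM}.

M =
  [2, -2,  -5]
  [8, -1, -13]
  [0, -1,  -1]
e^{tM} =
  [-6*t^2 + 2*t + 1, 3*t^2/2 - 2*t, 21*t^2/2 - 5*t]
  [4*t^2 + 8*t, -t^2 - t + 1, -7*t^2 - 13*t]
  [-4*t^2, t^2 - t, 7*t^2 - t + 1]

Strategy: write M = P · J · P⁻¹ where J is a Jordan canonical form, so e^{tM} = P · e^{tJ} · P⁻¹, and e^{tJ} can be computed block-by-block.

M has Jordan form
J =
  [0, 1, 0]
  [0, 0, 1]
  [0, 0, 0]
(up to reordering of blocks).

Per-block formulas:
  For a 3×3 Jordan block J_3(0): exp(t · J_3(0)) = e^(0t)·(I + t·N + (t^2/2)·N^2), where N is the 3×3 nilpotent shift.

After assembling e^{tJ} and conjugating by P, we get:

e^{tM} =
  [-6*t^2 + 2*t + 1, 3*t^2/2 - 2*t, 21*t^2/2 - 5*t]
  [4*t^2 + 8*t, -t^2 - t + 1, -7*t^2 - 13*t]
  [-4*t^2, t^2 - t, 7*t^2 - t + 1]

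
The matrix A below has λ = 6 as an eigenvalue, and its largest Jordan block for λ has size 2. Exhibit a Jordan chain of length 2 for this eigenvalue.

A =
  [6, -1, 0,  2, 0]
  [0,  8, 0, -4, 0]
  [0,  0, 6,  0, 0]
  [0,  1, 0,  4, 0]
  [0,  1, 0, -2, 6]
A Jordan chain for λ = 6 of length 2:
v_1 = (-1, 2, 0, 1, 1)ᵀ
v_2 = (0, 1, 0, 0, 0)ᵀ

Let N = A − (6)·I. We want v_2 with N^2 v_2 = 0 but N^1 v_2 ≠ 0; then v_{j-1} := N · v_j for j = 2, …, 2.

Pick v_2 = (0, 1, 0, 0, 0)ᵀ.
Then v_1 = N · v_2 = (-1, 2, 0, 1, 1)ᵀ.

Sanity check: (A − (6)·I) v_1 = (0, 0, 0, 0, 0)ᵀ = 0. ✓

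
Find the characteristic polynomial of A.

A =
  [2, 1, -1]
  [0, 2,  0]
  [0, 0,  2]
x^3 - 6*x^2 + 12*x - 8

Expanding det(x·I − A) (e.g. by cofactor expansion or by noting that A is similar to its Jordan form J, which has the same characteristic polynomial as A) gives
  χ_A(x) = x^3 - 6*x^2 + 12*x - 8
which factors as (x - 2)^3. The eigenvalues (with algebraic multiplicities) are λ = 2 with multiplicity 3.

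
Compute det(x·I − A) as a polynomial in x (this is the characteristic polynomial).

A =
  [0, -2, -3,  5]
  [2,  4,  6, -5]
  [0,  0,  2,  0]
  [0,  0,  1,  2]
x^4 - 8*x^3 + 24*x^2 - 32*x + 16

Expanding det(x·I − A) (e.g. by cofactor expansion or by noting that A is similar to its Jordan form J, which has the same characteristic polynomial as A) gives
  χ_A(x) = x^4 - 8*x^3 + 24*x^2 - 32*x + 16
which factors as (x - 2)^4. The eigenvalues (with algebraic multiplicities) are λ = 2 with multiplicity 4.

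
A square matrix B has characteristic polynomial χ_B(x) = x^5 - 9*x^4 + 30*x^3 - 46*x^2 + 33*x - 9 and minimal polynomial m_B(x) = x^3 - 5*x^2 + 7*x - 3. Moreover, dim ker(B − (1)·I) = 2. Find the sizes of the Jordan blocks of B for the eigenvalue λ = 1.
Block sizes for λ = 1: [2, 1]

Step 1 — from the characteristic polynomial, algebraic multiplicity of λ = 1 is 3. From dim ker(B − (1)·I) = 2, there are exactly 2 Jordan blocks for λ = 1.
Step 2 — from the minimal polynomial, the factor (x − 1)^2 tells us the largest block for λ = 1 has size 2.
Step 3 — with total size 3, 2 blocks, and largest block 2, the block sizes (in nonincreasing order) are [2, 1].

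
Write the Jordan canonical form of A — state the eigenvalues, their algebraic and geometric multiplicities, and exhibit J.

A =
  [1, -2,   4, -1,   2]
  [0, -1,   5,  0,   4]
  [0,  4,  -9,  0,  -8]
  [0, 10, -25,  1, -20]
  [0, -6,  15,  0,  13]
J_3(1) ⊕ J_1(1) ⊕ J_1(1)

The characteristic polynomial is
  det(x·I − A) = x^5 - 5*x^4 + 10*x^3 - 10*x^2 + 5*x - 1 = (x - 1)^5

Eigenvalues and multiplicities (the geometric multiplicity of λ is n − rank(A − λI), which equals the number of Jordan blocks for λ):
  λ = 1: algebraic multiplicity = 5, geometric multiplicity = 3

Determining the block sizes for each eigenvalue:
  λ = 1: with am = 5 and gm = 3, the partition is not yet determined (e.g. several partitions of 5 into 3 parts exist). Let N = A − (1)·I. Computing rank(N^1) = 2, rank(N^2) = 1, rank(N^3) = 0; the number of blocks of size ≥ j is rank(N^{j−1}) − rank(N^j), giving [3, 1, 1]. So we have 1 block(s) of size 3, 2 block(s) of size 1 → block sizes [3, 1, 1]

Assembling the blocks gives a Jordan form
J =
  [1, 1, 0, 0, 0]
  [0, 1, 1, 0, 0]
  [0, 0, 1, 0, 0]
  [0, 0, 0, 1, 0]
  [0, 0, 0, 0, 1]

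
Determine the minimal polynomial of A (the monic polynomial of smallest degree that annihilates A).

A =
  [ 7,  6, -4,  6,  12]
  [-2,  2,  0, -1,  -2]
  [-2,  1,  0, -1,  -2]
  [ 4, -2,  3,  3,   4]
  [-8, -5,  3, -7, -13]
x^4 + 2*x^3 - 12*x^2 + 14*x - 5

The characteristic polynomial is χ_A(x) = (x - 1)^4*(x + 5), so the eigenvalues are known. The minimal polynomial is
  m_A(x) = Π_λ (x − λ)^{k_λ}
where k_λ is the size of the *largest* Jordan block for λ (equivalently, the smallest k with (A − λI)^k v = 0 for every generalised eigenvector v of λ).

  λ = -5: largest Jordan block has size 1, contributing (x + 5)
  λ = 1: largest Jordan block has size 3, contributing (x − 1)^3

So m_A(x) = (x - 1)^3*(x + 5) = x^4 + 2*x^3 - 12*x^2 + 14*x - 5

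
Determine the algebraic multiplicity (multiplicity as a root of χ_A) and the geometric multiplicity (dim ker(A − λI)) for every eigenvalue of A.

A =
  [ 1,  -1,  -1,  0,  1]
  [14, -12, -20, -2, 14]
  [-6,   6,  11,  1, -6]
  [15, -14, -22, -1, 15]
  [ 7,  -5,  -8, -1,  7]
λ = 0: alg = 2, geom = 1; λ = 2: alg = 3, geom = 1

Step 1 — factor the characteristic polynomial to read off the algebraic multiplicities:
  χ_A(x) = x^2*(x - 2)^3

Step 2 — compute geometric multiplicities via the rank-nullity identity g(λ) = n − rank(A − λI):
  rank(A − (0)·I) = 4, so dim ker(A − (0)·I) = n − 4 = 1
  rank(A − (2)·I) = 4, so dim ker(A − (2)·I) = n − 4 = 1

Summary:
  λ = 0: algebraic multiplicity = 2, geometric multiplicity = 1
  λ = 2: algebraic multiplicity = 3, geometric multiplicity = 1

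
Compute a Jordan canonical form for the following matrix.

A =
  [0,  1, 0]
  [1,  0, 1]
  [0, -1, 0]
J_3(0)

The characteristic polynomial is
  det(x·I − A) = x^3

Eigenvalues and multiplicities (the geometric multiplicity of λ is n − rank(A − λI), which equals the number of Jordan blocks for λ):
  λ = 0: algebraic multiplicity = 3, geometric multiplicity = 1

Determining the block sizes for each eigenvalue:
  λ = 0: one block (gm = 1), so the single block has size am = 3 → block sizes [3]

Assembling the blocks gives a Jordan form
J =
  [0, 1, 0]
  [0, 0, 1]
  [0, 0, 0]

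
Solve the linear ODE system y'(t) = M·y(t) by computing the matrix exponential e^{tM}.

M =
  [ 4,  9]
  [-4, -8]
e^{tM} =
  [6*t*exp(-2*t) + exp(-2*t), 9*t*exp(-2*t)]
  [-4*t*exp(-2*t), -6*t*exp(-2*t) + exp(-2*t)]

Strategy: write M = P · J · P⁻¹ where J is a Jordan canonical form, so e^{tM} = P · e^{tJ} · P⁻¹, and e^{tJ} can be computed block-by-block.

M has Jordan form
J =
  [-2,  1]
  [ 0, -2]
(up to reordering of blocks).

Per-block formulas:
  For a 2×2 Jordan block J_2(-2): exp(t · J_2(-2)) = e^(-2t)·(I + t·N), where N is the 2×2 nilpotent shift.

After assembling e^{tJ} and conjugating by P, we get:

e^{tM} =
  [6*t*exp(-2*t) + exp(-2*t), 9*t*exp(-2*t)]
  [-4*t*exp(-2*t), -6*t*exp(-2*t) + exp(-2*t)]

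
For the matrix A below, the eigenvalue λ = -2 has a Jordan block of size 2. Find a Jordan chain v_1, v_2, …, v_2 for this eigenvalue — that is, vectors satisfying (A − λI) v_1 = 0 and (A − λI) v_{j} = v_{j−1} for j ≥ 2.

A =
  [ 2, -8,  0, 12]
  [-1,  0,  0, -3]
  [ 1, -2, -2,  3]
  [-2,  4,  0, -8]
A Jordan chain for λ = -2 of length 2:
v_1 = (4, -1, 1, -2)ᵀ
v_2 = (1, 0, 0, 0)ᵀ

Let N = A − (-2)·I. We want v_2 with N^2 v_2 = 0 but N^1 v_2 ≠ 0; then v_{j-1} := N · v_j for j = 2, …, 2.

Pick v_2 = (1, 0, 0, 0)ᵀ.
Then v_1 = N · v_2 = (4, -1, 1, -2)ᵀ.

Sanity check: (A − (-2)·I) v_1 = (0, 0, 0, 0)ᵀ = 0. ✓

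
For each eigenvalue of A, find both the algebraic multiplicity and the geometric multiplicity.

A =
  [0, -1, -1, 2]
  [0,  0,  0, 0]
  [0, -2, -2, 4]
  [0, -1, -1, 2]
λ = 0: alg = 4, geom = 3

Step 1 — factor the characteristic polynomial to read off the algebraic multiplicities:
  χ_A(x) = x^4

Step 2 — compute geometric multiplicities via the rank-nullity identity g(λ) = n − rank(A − λI):
  rank(A − (0)·I) = 1, so dim ker(A − (0)·I) = n − 1 = 3

Summary:
  λ = 0: algebraic multiplicity = 4, geometric multiplicity = 3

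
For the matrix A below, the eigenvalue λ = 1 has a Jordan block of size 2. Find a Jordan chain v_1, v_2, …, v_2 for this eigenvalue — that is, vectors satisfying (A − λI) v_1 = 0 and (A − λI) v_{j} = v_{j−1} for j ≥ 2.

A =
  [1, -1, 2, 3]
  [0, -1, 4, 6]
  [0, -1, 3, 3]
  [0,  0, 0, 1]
A Jordan chain for λ = 1 of length 2:
v_1 = (-1, -2, -1, 0)ᵀ
v_2 = (0, 1, 0, 0)ᵀ

Let N = A − (1)·I. We want v_2 with N^2 v_2 = 0 but N^1 v_2 ≠ 0; then v_{j-1} := N · v_j for j = 2, …, 2.

Pick v_2 = (0, 1, 0, 0)ᵀ.
Then v_1 = N · v_2 = (-1, -2, -1, 0)ᵀ.

Sanity check: (A − (1)·I) v_1 = (0, 0, 0, 0)ᵀ = 0. ✓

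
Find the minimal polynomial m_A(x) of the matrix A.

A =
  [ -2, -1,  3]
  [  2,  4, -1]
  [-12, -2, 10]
x^3 - 12*x^2 + 48*x - 64

The characteristic polynomial is χ_A(x) = (x - 4)^3, so the eigenvalues are known. The minimal polynomial is
  m_A(x) = Π_λ (x − λ)^{k_λ}
where k_λ is the size of the *largest* Jordan block for λ (equivalently, the smallest k with (A − λI)^k v = 0 for every generalised eigenvector v of λ).

  λ = 4: largest Jordan block has size 3, contributing (x − 4)^3

So m_A(x) = (x - 4)^3 = x^3 - 12*x^2 + 48*x - 64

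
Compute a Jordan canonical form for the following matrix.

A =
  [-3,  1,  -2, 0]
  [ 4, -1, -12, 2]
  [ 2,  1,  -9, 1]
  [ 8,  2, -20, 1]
J_2(-3) ⊕ J_2(-3)

The characteristic polynomial is
  det(x·I − A) = x^4 + 12*x^3 + 54*x^2 + 108*x + 81 = (x + 3)^4

Eigenvalues and multiplicities (the geometric multiplicity of λ is n − rank(A − λI), which equals the number of Jordan blocks for λ):
  λ = -3: algebraic multiplicity = 4, geometric multiplicity = 2

Determining the block sizes for each eigenvalue:
  λ = -3: with am = 4 and gm = 2, the partition is not yet determined (e.g. several partitions of 4 into 2 parts exist). Let N = A − (-3)·I. Computing rank(N^1) = 2, rank(N^2) = 0; the number of blocks of size ≥ j is rank(N^{j−1}) − rank(N^j), giving [2, 2]. So we have 2 block(s) of size 2 → block sizes [2, 2]

Assembling the blocks gives a Jordan form
J =
  [-3,  1,  0,  0]
  [ 0, -3,  0,  0]
  [ 0,  0, -3,  1]
  [ 0,  0,  0, -3]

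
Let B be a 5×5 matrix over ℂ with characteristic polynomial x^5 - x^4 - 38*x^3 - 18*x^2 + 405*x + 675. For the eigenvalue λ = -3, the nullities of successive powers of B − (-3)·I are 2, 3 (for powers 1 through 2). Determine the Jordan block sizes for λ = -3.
Block sizes for λ = -3: [2, 1]

From the dimensions of kernels of powers, the number of Jordan blocks of size at least j is d_j − d_{j−1} where d_j = dim ker(N^j) (with d_0 = 0). Computing the differences gives [2, 1].
The number of blocks of size exactly k is (#blocks of size ≥ k) − (#blocks of size ≥ k + 1), so the partition is: 1 block(s) of size 1, 1 block(s) of size 2.
In nonincreasing order the block sizes are [2, 1].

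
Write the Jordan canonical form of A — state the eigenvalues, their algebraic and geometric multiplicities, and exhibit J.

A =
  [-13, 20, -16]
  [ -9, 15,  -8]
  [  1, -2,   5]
J_1(-3) ⊕ J_2(5)

The characteristic polynomial is
  det(x·I − A) = x^3 - 7*x^2 - 5*x + 75 = (x - 5)^2*(x + 3)

Eigenvalues and multiplicities (the geometric multiplicity of λ is n − rank(A − λI), which equals the number of Jordan blocks for λ):
  λ = -3: algebraic multiplicity = 1, geometric multiplicity = 1
  λ = 5: algebraic multiplicity = 2, geometric multiplicity = 1

Determining the block sizes for each eigenvalue:
  λ = -3: one block (gm = 1), so the single block has size am = 1 → block sizes [1]
  λ = 5: one block (gm = 1), so the single block has size am = 2 → block sizes [2]

Assembling the blocks gives a Jordan form
J =
  [-3, 0, 0]
  [ 0, 5, 1]
  [ 0, 0, 5]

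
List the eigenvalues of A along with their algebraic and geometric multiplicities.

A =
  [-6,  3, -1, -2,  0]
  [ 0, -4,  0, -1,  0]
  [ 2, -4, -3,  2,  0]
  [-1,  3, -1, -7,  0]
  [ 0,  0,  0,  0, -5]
λ = -5: alg = 5, geom = 3

Step 1 — factor the characteristic polynomial to read off the algebraic multiplicities:
  χ_A(x) = (x + 5)^5

Step 2 — compute geometric multiplicities via the rank-nullity identity g(λ) = n − rank(A − λI):
  rank(A − (-5)·I) = 2, so dim ker(A − (-5)·I) = n − 2 = 3

Summary:
  λ = -5: algebraic multiplicity = 5, geometric multiplicity = 3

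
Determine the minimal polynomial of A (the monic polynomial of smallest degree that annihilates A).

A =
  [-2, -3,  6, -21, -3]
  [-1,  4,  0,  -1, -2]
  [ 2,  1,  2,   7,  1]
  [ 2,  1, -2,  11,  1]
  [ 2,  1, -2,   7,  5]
x^3 - 12*x^2 + 48*x - 64

The characteristic polynomial is χ_A(x) = (x - 4)^5, so the eigenvalues are known. The minimal polynomial is
  m_A(x) = Π_λ (x − λ)^{k_λ}
where k_λ is the size of the *largest* Jordan block for λ (equivalently, the smallest k with (A − λI)^k v = 0 for every generalised eigenvector v of λ).

  λ = 4: largest Jordan block has size 3, contributing (x − 4)^3

So m_A(x) = (x - 4)^3 = x^3 - 12*x^2 + 48*x - 64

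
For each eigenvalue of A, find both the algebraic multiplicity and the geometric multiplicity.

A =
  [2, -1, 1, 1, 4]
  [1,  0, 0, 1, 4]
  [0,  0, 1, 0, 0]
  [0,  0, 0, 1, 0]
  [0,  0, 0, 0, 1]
λ = 1: alg = 5, geom = 3

Step 1 — factor the characteristic polynomial to read off the algebraic multiplicities:
  χ_A(x) = (x - 1)^5

Step 2 — compute geometric multiplicities via the rank-nullity identity g(λ) = n − rank(A − λI):
  rank(A − (1)·I) = 2, so dim ker(A − (1)·I) = n − 2 = 3

Summary:
  λ = 1: algebraic multiplicity = 5, geometric multiplicity = 3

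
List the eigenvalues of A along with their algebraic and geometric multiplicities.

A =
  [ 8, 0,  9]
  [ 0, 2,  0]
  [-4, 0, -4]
λ = 2: alg = 3, geom = 2

Step 1 — factor the characteristic polynomial to read off the algebraic multiplicities:
  χ_A(x) = (x - 2)^3

Step 2 — compute geometric multiplicities via the rank-nullity identity g(λ) = n − rank(A − λI):
  rank(A − (2)·I) = 1, so dim ker(A − (2)·I) = n − 1 = 2

Summary:
  λ = 2: algebraic multiplicity = 3, geometric multiplicity = 2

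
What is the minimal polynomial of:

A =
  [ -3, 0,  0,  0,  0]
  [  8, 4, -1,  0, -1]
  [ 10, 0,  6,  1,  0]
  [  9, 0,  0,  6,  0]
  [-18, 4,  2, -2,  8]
x^4 - 15*x^3 + 54*x^2 + 108*x - 648

The characteristic polynomial is χ_A(x) = (x - 6)^4*(x + 3), so the eigenvalues are known. The minimal polynomial is
  m_A(x) = Π_λ (x − λ)^{k_λ}
where k_λ is the size of the *largest* Jordan block for λ (equivalently, the smallest k with (A − λI)^k v = 0 for every generalised eigenvector v of λ).

  λ = -3: largest Jordan block has size 1, contributing (x + 3)
  λ = 6: largest Jordan block has size 3, contributing (x − 6)^3

So m_A(x) = (x - 6)^3*(x + 3) = x^4 - 15*x^3 + 54*x^2 + 108*x - 648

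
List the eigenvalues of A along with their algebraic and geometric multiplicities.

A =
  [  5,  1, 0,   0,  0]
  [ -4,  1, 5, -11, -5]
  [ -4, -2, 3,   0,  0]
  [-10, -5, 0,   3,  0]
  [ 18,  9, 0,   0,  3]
λ = 3: alg = 5, geom = 3

Step 1 — factor the characteristic polynomial to read off the algebraic multiplicities:
  χ_A(x) = (x - 3)^5

Step 2 — compute geometric multiplicities via the rank-nullity identity g(λ) = n − rank(A − λI):
  rank(A − (3)·I) = 2, so dim ker(A − (3)·I) = n − 2 = 3

Summary:
  λ = 3: algebraic multiplicity = 5, geometric multiplicity = 3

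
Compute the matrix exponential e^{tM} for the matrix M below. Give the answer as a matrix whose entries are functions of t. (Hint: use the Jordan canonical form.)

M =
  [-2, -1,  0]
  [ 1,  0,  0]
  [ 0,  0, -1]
e^{tM} =
  [-t*exp(-t) + exp(-t), -t*exp(-t), 0]
  [t*exp(-t), t*exp(-t) + exp(-t), 0]
  [0, 0, exp(-t)]

Strategy: write M = P · J · P⁻¹ where J is a Jordan canonical form, so e^{tM} = P · e^{tJ} · P⁻¹, and e^{tJ} can be computed block-by-block.

M has Jordan form
J =
  [-1,  1,  0]
  [ 0, -1,  0]
  [ 0,  0, -1]
(up to reordering of blocks).

Per-block formulas:
  For a 2×2 Jordan block J_2(-1): exp(t · J_2(-1)) = e^(-1t)·(I + t·N), where N is the 2×2 nilpotent shift.
  For a 1×1 block at λ = -1: exp(t · [-1]) = [e^(-1t)].

After assembling e^{tJ} and conjugating by P, we get:

e^{tM} =
  [-t*exp(-t) + exp(-t), -t*exp(-t), 0]
  [t*exp(-t), t*exp(-t) + exp(-t), 0]
  [0, 0, exp(-t)]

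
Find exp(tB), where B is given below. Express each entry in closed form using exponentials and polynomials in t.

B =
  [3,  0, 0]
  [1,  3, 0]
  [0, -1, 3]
e^{tB} =
  [exp(3*t), 0, 0]
  [t*exp(3*t), exp(3*t), 0]
  [-t^2*exp(3*t)/2, -t*exp(3*t), exp(3*t)]

Strategy: write B = P · J · P⁻¹ where J is a Jordan canonical form, so e^{tB} = P · e^{tJ} · P⁻¹, and e^{tJ} can be computed block-by-block.

B has Jordan form
J =
  [3, 1, 0]
  [0, 3, 1]
  [0, 0, 3]
(up to reordering of blocks).

Per-block formulas:
  For a 3×3 Jordan block J_3(3): exp(t · J_3(3)) = e^(3t)·(I + t·N + (t^2/2)·N^2), where N is the 3×3 nilpotent shift.

After assembling e^{tJ} and conjugating by P, we get:

e^{tB} =
  [exp(3*t), 0, 0]
  [t*exp(3*t), exp(3*t), 0]
  [-t^2*exp(3*t)/2, -t*exp(3*t), exp(3*t)]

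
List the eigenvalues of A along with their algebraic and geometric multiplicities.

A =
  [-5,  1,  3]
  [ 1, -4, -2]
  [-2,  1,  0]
λ = -3: alg = 3, geom = 1

Step 1 — factor the characteristic polynomial to read off the algebraic multiplicities:
  χ_A(x) = (x + 3)^3

Step 2 — compute geometric multiplicities via the rank-nullity identity g(λ) = n − rank(A − λI):
  rank(A − (-3)·I) = 2, so dim ker(A − (-3)·I) = n − 2 = 1

Summary:
  λ = -3: algebraic multiplicity = 3, geometric multiplicity = 1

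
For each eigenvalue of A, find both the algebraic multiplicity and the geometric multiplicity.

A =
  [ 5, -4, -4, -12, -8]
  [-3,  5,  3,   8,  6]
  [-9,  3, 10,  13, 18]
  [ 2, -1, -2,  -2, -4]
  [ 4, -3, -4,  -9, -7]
λ = 1: alg = 2, geom = 2; λ = 3: alg = 3, geom = 1

Step 1 — factor the characteristic polynomial to read off the algebraic multiplicities:
  χ_A(x) = (x - 3)^3*(x - 1)^2

Step 2 — compute geometric multiplicities via the rank-nullity identity g(λ) = n − rank(A − λI):
  rank(A − (1)·I) = 3, so dim ker(A − (1)·I) = n − 3 = 2
  rank(A − (3)·I) = 4, so dim ker(A − (3)·I) = n − 4 = 1

Summary:
  λ = 1: algebraic multiplicity = 2, geometric multiplicity = 2
  λ = 3: algebraic multiplicity = 3, geometric multiplicity = 1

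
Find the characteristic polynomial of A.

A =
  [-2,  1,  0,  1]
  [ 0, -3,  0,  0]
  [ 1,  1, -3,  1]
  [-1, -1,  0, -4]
x^4 + 12*x^3 + 54*x^2 + 108*x + 81

Expanding det(x·I − A) (e.g. by cofactor expansion or by noting that A is similar to its Jordan form J, which has the same characteristic polynomial as A) gives
  χ_A(x) = x^4 + 12*x^3 + 54*x^2 + 108*x + 81
which factors as (x + 3)^4. The eigenvalues (with algebraic multiplicities) are λ = -3 with multiplicity 4.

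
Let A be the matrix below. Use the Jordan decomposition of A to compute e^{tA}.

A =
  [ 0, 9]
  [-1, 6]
e^{tA} =
  [-3*t*exp(3*t) + exp(3*t), 9*t*exp(3*t)]
  [-t*exp(3*t), 3*t*exp(3*t) + exp(3*t)]

Strategy: write A = P · J · P⁻¹ where J is a Jordan canonical form, so e^{tA} = P · e^{tJ} · P⁻¹, and e^{tJ} can be computed block-by-block.

A has Jordan form
J =
  [3, 1]
  [0, 3]
(up to reordering of blocks).

Per-block formulas:
  For a 2×2 Jordan block J_2(3): exp(t · J_2(3)) = e^(3t)·(I + t·N), where N is the 2×2 nilpotent shift.

After assembling e^{tJ} and conjugating by P, we get:

e^{tA} =
  [-3*t*exp(3*t) + exp(3*t), 9*t*exp(3*t)]
  [-t*exp(3*t), 3*t*exp(3*t) + exp(3*t)]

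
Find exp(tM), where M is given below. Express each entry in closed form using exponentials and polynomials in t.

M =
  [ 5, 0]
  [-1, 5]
e^{tM} =
  [exp(5*t), 0]
  [-t*exp(5*t), exp(5*t)]

Strategy: write M = P · J · P⁻¹ where J is a Jordan canonical form, so e^{tM} = P · e^{tJ} · P⁻¹, and e^{tJ} can be computed block-by-block.

M has Jordan form
J =
  [5, 1]
  [0, 5]
(up to reordering of blocks).

Per-block formulas:
  For a 2×2 Jordan block J_2(5): exp(t · J_2(5)) = e^(5t)·(I + t·N), where N is the 2×2 nilpotent shift.

After assembling e^{tJ} and conjugating by P, we get:

e^{tM} =
  [exp(5*t), 0]
  [-t*exp(5*t), exp(5*t)]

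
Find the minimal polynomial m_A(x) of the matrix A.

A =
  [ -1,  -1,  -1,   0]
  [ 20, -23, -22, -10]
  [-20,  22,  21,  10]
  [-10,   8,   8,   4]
x^3 - 2*x^2 - 7*x - 4

The characteristic polynomial is χ_A(x) = (x - 4)*(x + 1)^3, so the eigenvalues are known. The minimal polynomial is
  m_A(x) = Π_λ (x − λ)^{k_λ}
where k_λ is the size of the *largest* Jordan block for λ (equivalently, the smallest k with (A − λI)^k v = 0 for every generalised eigenvector v of λ).

  λ = -1: largest Jordan block has size 2, contributing (x + 1)^2
  λ = 4: largest Jordan block has size 1, contributing (x − 4)

So m_A(x) = (x - 4)*(x + 1)^2 = x^3 - 2*x^2 - 7*x - 4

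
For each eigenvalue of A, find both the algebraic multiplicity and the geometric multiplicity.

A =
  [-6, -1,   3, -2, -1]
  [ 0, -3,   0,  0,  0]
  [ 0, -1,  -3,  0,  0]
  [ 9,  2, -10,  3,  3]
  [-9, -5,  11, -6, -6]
λ = -3: alg = 5, geom = 2

Step 1 — factor the characteristic polynomial to read off the algebraic multiplicities:
  χ_A(x) = (x + 3)^5

Step 2 — compute geometric multiplicities via the rank-nullity identity g(λ) = n − rank(A − λI):
  rank(A − (-3)·I) = 3, so dim ker(A − (-3)·I) = n − 3 = 2

Summary:
  λ = -3: algebraic multiplicity = 5, geometric multiplicity = 2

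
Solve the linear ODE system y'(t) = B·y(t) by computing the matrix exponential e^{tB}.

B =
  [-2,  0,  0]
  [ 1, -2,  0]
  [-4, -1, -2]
e^{tB} =
  [exp(-2*t), 0, 0]
  [t*exp(-2*t), exp(-2*t), 0]
  [-t^2*exp(-2*t)/2 - 4*t*exp(-2*t), -t*exp(-2*t), exp(-2*t)]

Strategy: write B = P · J · P⁻¹ where J is a Jordan canonical form, so e^{tB} = P · e^{tJ} · P⁻¹, and e^{tJ} can be computed block-by-block.

B has Jordan form
J =
  [-2,  1,  0]
  [ 0, -2,  1]
  [ 0,  0, -2]
(up to reordering of blocks).

Per-block formulas:
  For a 3×3 Jordan block J_3(-2): exp(t · J_3(-2)) = e^(-2t)·(I + t·N + (t^2/2)·N^2), where N is the 3×3 nilpotent shift.

After assembling e^{tJ} and conjugating by P, we get:

e^{tB} =
  [exp(-2*t), 0, 0]
  [t*exp(-2*t), exp(-2*t), 0]
  [-t^2*exp(-2*t)/2 - 4*t*exp(-2*t), -t*exp(-2*t), exp(-2*t)]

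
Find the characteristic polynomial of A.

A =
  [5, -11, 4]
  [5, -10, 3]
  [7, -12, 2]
x^3 + 3*x^2 + 3*x + 1

Expanding det(x·I − A) (e.g. by cofactor expansion or by noting that A is similar to its Jordan form J, which has the same characteristic polynomial as A) gives
  χ_A(x) = x^3 + 3*x^2 + 3*x + 1
which factors as (x + 1)^3. The eigenvalues (with algebraic multiplicities) are λ = -1 with multiplicity 3.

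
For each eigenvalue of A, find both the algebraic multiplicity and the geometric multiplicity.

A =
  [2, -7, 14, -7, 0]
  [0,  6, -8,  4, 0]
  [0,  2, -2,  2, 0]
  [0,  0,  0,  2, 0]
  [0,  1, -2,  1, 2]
λ = 2: alg = 5, geom = 4

Step 1 — factor the characteristic polynomial to read off the algebraic multiplicities:
  χ_A(x) = (x - 2)^5

Step 2 — compute geometric multiplicities via the rank-nullity identity g(λ) = n − rank(A − λI):
  rank(A − (2)·I) = 1, so dim ker(A − (2)·I) = n − 1 = 4

Summary:
  λ = 2: algebraic multiplicity = 5, geometric multiplicity = 4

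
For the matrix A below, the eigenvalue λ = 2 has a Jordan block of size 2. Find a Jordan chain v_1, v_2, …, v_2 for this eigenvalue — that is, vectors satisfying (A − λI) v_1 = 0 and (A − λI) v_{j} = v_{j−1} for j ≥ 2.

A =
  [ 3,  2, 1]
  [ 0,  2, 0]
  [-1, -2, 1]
A Jordan chain for λ = 2 of length 2:
v_1 = (1, 0, -1)ᵀ
v_2 = (1, 0, 0)ᵀ

Let N = A − (2)·I. We want v_2 with N^2 v_2 = 0 but N^1 v_2 ≠ 0; then v_{j-1} := N · v_j for j = 2, …, 2.

Pick v_2 = (1, 0, 0)ᵀ.
Then v_1 = N · v_2 = (1, 0, -1)ᵀ.

Sanity check: (A − (2)·I) v_1 = (0, 0, 0)ᵀ = 0. ✓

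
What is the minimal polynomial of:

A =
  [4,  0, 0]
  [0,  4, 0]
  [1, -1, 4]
x^2 - 8*x + 16

The characteristic polynomial is χ_A(x) = (x - 4)^3, so the eigenvalues are known. The minimal polynomial is
  m_A(x) = Π_λ (x − λ)^{k_λ}
where k_λ is the size of the *largest* Jordan block for λ (equivalently, the smallest k with (A − λI)^k v = 0 for every generalised eigenvector v of λ).

  λ = 4: largest Jordan block has size 2, contributing (x − 4)^2

So m_A(x) = (x - 4)^2 = x^2 - 8*x + 16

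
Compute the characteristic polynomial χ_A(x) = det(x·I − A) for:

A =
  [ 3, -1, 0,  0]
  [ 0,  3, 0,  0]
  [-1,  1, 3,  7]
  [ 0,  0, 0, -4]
x^4 - 5*x^3 - 9*x^2 + 81*x - 108

Expanding det(x·I − A) (e.g. by cofactor expansion or by noting that A is similar to its Jordan form J, which has the same characteristic polynomial as A) gives
  χ_A(x) = x^4 - 5*x^3 - 9*x^2 + 81*x - 108
which factors as (x - 3)^3*(x + 4). The eigenvalues (with algebraic multiplicities) are λ = -4 with multiplicity 1, λ = 3 with multiplicity 3.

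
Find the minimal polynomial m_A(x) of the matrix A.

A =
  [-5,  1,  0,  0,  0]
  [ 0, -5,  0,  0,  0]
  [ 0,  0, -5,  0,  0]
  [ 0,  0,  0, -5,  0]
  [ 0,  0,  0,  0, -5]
x^2 + 10*x + 25

The characteristic polynomial is χ_A(x) = (x + 5)^5, so the eigenvalues are known. The minimal polynomial is
  m_A(x) = Π_λ (x − λ)^{k_λ}
where k_λ is the size of the *largest* Jordan block for λ (equivalently, the smallest k with (A − λI)^k v = 0 for every generalised eigenvector v of λ).

  λ = -5: largest Jordan block has size 2, contributing (x + 5)^2

So m_A(x) = (x + 5)^2 = x^2 + 10*x + 25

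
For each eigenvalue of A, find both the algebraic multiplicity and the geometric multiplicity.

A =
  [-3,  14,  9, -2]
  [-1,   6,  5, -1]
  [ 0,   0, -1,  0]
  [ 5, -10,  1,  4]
λ = -1: alg = 2, geom = 1; λ = 4: alg = 2, geom = 1

Step 1 — factor the characteristic polynomial to read off the algebraic multiplicities:
  χ_A(x) = (x - 4)^2*(x + 1)^2

Step 2 — compute geometric multiplicities via the rank-nullity identity g(λ) = n − rank(A − λI):
  rank(A − (-1)·I) = 3, so dim ker(A − (-1)·I) = n − 3 = 1
  rank(A − (4)·I) = 3, so dim ker(A − (4)·I) = n − 3 = 1

Summary:
  λ = -1: algebraic multiplicity = 2, geometric multiplicity = 1
  λ = 4: algebraic multiplicity = 2, geometric multiplicity = 1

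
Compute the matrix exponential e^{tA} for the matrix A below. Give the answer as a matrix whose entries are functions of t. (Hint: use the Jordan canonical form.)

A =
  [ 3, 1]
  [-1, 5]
e^{tA} =
  [-t*exp(4*t) + exp(4*t), t*exp(4*t)]
  [-t*exp(4*t), t*exp(4*t) + exp(4*t)]

Strategy: write A = P · J · P⁻¹ where J is a Jordan canonical form, so e^{tA} = P · e^{tJ} · P⁻¹, and e^{tJ} can be computed block-by-block.

A has Jordan form
J =
  [4, 1]
  [0, 4]
(up to reordering of blocks).

Per-block formulas:
  For a 2×2 Jordan block J_2(4): exp(t · J_2(4)) = e^(4t)·(I + t·N), where N is the 2×2 nilpotent shift.

After assembling e^{tJ} and conjugating by P, we get:

e^{tA} =
  [-t*exp(4*t) + exp(4*t), t*exp(4*t)]
  [-t*exp(4*t), t*exp(4*t) + exp(4*t)]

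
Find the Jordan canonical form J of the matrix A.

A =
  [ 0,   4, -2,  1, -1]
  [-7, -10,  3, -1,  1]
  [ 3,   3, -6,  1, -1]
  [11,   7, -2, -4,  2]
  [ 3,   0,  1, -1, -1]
J_2(-5) ⊕ J_1(-5) ⊕ J_1(-4) ⊕ J_1(-2)

The characteristic polynomial is
  det(x·I − A) = x^5 + 21*x^4 + 173*x^3 + 695*x^2 + 1350*x + 1000 = (x + 2)*(x + 4)*(x + 5)^3

Eigenvalues and multiplicities (the geometric multiplicity of λ is n − rank(A − λI), which equals the number of Jordan blocks for λ):
  λ = -5: algebraic multiplicity = 3, geometric multiplicity = 2
  λ = -4: algebraic multiplicity = 1, geometric multiplicity = 1
  λ = -2: algebraic multiplicity = 1, geometric multiplicity = 1

Determining the block sizes for each eigenvalue:
  λ = -5: 2 blocks summing to 3 forces exactly one block of size 2 and the rest size 1 → block sizes [2, 1]
  λ = -4: one block (gm = 1), so the single block has size am = 1 → block sizes [1]
  λ = -2: one block (gm = 1), so the single block has size am = 1 → block sizes [1]

Assembling the blocks gives a Jordan form
J =
  [-5,  1,  0,  0,  0]
  [ 0, -5,  0,  0,  0]
  [ 0,  0, -5,  0,  0]
  [ 0,  0,  0, -4,  0]
  [ 0,  0,  0,  0, -2]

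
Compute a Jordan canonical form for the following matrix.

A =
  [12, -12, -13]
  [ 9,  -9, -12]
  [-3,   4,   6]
J_3(3)

The characteristic polynomial is
  det(x·I − A) = x^3 - 9*x^2 + 27*x - 27 = (x - 3)^3

Eigenvalues and multiplicities (the geometric multiplicity of λ is n − rank(A − λI), which equals the number of Jordan blocks for λ):
  λ = 3: algebraic multiplicity = 3, geometric multiplicity = 1

Determining the block sizes for each eigenvalue:
  λ = 3: one block (gm = 1), so the single block has size am = 3 → block sizes [3]

Assembling the blocks gives a Jordan form
J =
  [3, 1, 0]
  [0, 3, 1]
  [0, 0, 3]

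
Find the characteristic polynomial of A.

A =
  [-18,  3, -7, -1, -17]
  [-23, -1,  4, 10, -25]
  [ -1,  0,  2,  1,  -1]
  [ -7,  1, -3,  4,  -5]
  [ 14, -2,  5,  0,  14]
x^5 - x^4 - 29*x^3 + 45*x^2 + 216*x - 432

Expanding det(x·I − A) (e.g. by cofactor expansion or by noting that A is similar to its Jordan form J, which has the same characteristic polynomial as A) gives
  χ_A(x) = x^5 - x^4 - 29*x^3 + 45*x^2 + 216*x - 432
which factors as (x - 3)^3*(x + 4)^2. The eigenvalues (with algebraic multiplicities) are λ = -4 with multiplicity 2, λ = 3 with multiplicity 3.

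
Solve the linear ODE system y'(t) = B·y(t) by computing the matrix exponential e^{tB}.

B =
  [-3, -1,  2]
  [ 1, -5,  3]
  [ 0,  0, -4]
e^{tB} =
  [t*exp(-4*t) + exp(-4*t), -t*exp(-4*t), -t^2*exp(-4*t)/2 + 2*t*exp(-4*t)]
  [t*exp(-4*t), -t*exp(-4*t) + exp(-4*t), -t^2*exp(-4*t)/2 + 3*t*exp(-4*t)]
  [0, 0, exp(-4*t)]

Strategy: write B = P · J · P⁻¹ where J is a Jordan canonical form, so e^{tB} = P · e^{tJ} · P⁻¹, and e^{tJ} can be computed block-by-block.

B has Jordan form
J =
  [-4,  1,  0]
  [ 0, -4,  1]
  [ 0,  0, -4]
(up to reordering of blocks).

Per-block formulas:
  For a 3×3 Jordan block J_3(-4): exp(t · J_3(-4)) = e^(-4t)·(I + t·N + (t^2/2)·N^2), where N is the 3×3 nilpotent shift.

After assembling e^{tJ} and conjugating by P, we get:

e^{tB} =
  [t*exp(-4*t) + exp(-4*t), -t*exp(-4*t), -t^2*exp(-4*t)/2 + 2*t*exp(-4*t)]
  [t*exp(-4*t), -t*exp(-4*t) + exp(-4*t), -t^2*exp(-4*t)/2 + 3*t*exp(-4*t)]
  [0, 0, exp(-4*t)]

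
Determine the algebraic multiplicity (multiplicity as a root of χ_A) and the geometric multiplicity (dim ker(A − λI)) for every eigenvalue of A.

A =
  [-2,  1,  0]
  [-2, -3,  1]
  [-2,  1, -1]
λ = -2: alg = 3, geom = 1

Step 1 — factor the characteristic polynomial to read off the algebraic multiplicities:
  χ_A(x) = (x + 2)^3

Step 2 — compute geometric multiplicities via the rank-nullity identity g(λ) = n − rank(A − λI):
  rank(A − (-2)·I) = 2, so dim ker(A − (-2)·I) = n − 2 = 1

Summary:
  λ = -2: algebraic multiplicity = 3, geometric multiplicity = 1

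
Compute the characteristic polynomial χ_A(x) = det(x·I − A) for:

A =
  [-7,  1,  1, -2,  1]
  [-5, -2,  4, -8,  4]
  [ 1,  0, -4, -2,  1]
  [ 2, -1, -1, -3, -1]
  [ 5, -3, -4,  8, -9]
x^5 + 25*x^4 + 250*x^3 + 1250*x^2 + 3125*x + 3125

Expanding det(x·I − A) (e.g. by cofactor expansion or by noting that A is similar to its Jordan form J, which has the same characteristic polynomial as A) gives
  χ_A(x) = x^5 + 25*x^4 + 250*x^3 + 1250*x^2 + 3125*x + 3125
which factors as (x + 5)^5. The eigenvalues (with algebraic multiplicities) are λ = -5 with multiplicity 5.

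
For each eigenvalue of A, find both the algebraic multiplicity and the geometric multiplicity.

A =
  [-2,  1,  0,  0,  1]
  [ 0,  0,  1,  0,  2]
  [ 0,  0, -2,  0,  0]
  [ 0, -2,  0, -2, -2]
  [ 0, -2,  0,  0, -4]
λ = -2: alg = 5, geom = 3

Step 1 — factor the characteristic polynomial to read off the algebraic multiplicities:
  χ_A(x) = (x + 2)^5

Step 2 — compute geometric multiplicities via the rank-nullity identity g(λ) = n − rank(A − λI):
  rank(A − (-2)·I) = 2, so dim ker(A − (-2)·I) = n − 2 = 3

Summary:
  λ = -2: algebraic multiplicity = 5, geometric multiplicity = 3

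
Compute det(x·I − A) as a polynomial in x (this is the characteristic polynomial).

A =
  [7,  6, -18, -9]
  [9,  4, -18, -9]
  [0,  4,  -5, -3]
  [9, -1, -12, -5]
x^4 - x^3 - 3*x^2 + 5*x - 2

Expanding det(x·I − A) (e.g. by cofactor expansion or by noting that A is similar to its Jordan form J, which has the same characteristic polynomial as A) gives
  χ_A(x) = x^4 - x^3 - 3*x^2 + 5*x - 2
which factors as (x - 1)^3*(x + 2). The eigenvalues (with algebraic multiplicities) are λ = -2 with multiplicity 1, λ = 1 with multiplicity 3.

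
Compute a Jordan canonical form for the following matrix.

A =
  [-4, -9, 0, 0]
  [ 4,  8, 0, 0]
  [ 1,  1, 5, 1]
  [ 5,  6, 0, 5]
J_2(2) ⊕ J_2(5)

The characteristic polynomial is
  det(x·I − A) = x^4 - 14*x^3 + 69*x^2 - 140*x + 100 = (x - 5)^2*(x - 2)^2

Eigenvalues and multiplicities (the geometric multiplicity of λ is n − rank(A − λI), which equals the number of Jordan blocks for λ):
  λ = 2: algebraic multiplicity = 2, geometric multiplicity = 1
  λ = 5: algebraic multiplicity = 2, geometric multiplicity = 1

Determining the block sizes for each eigenvalue:
  λ = 2: one block (gm = 1), so the single block has size am = 2 → block sizes [2]
  λ = 5: one block (gm = 1), so the single block has size am = 2 → block sizes [2]

Assembling the blocks gives a Jordan form
J =
  [2, 1, 0, 0]
  [0, 2, 0, 0]
  [0, 0, 5, 1]
  [0, 0, 0, 5]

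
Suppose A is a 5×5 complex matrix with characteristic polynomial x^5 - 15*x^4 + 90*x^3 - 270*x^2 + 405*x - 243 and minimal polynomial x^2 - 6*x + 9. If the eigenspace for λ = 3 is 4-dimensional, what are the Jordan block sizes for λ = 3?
Block sizes for λ = 3: [2, 1, 1, 1]

Step 1 — from the characteristic polynomial, algebraic multiplicity of λ = 3 is 5. From dim ker(A − (3)·I) = 4, there are exactly 4 Jordan blocks for λ = 3.
Step 2 — from the minimal polynomial, the factor (x − 3)^2 tells us the largest block for λ = 3 has size 2.
Step 3 — with total size 5, 4 blocks, and largest block 2, the block sizes (in nonincreasing order) are [2, 1, 1, 1].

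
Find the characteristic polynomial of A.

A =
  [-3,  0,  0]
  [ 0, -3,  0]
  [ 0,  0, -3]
x^3 + 9*x^2 + 27*x + 27

Expanding det(x·I − A) (e.g. by cofactor expansion or by noting that A is similar to its Jordan form J, which has the same characteristic polynomial as A) gives
  χ_A(x) = x^3 + 9*x^2 + 27*x + 27
which factors as (x + 3)^3. The eigenvalues (with algebraic multiplicities) are λ = -3 with multiplicity 3.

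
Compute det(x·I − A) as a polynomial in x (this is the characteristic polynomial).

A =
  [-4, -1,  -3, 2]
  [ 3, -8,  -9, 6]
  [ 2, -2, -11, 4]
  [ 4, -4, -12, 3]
x^4 + 20*x^3 + 150*x^2 + 500*x + 625

Expanding det(x·I − A) (e.g. by cofactor expansion or by noting that A is similar to its Jordan form J, which has the same characteristic polynomial as A) gives
  χ_A(x) = x^4 + 20*x^3 + 150*x^2 + 500*x + 625
which factors as (x + 5)^4. The eigenvalues (with algebraic multiplicities) are λ = -5 with multiplicity 4.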